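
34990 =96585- 61595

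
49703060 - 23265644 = 26437416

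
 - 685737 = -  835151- -149414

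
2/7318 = 1/3659 = 0.00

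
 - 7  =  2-9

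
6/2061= 2/687 = 0.00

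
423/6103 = 423/6103 = 0.07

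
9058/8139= 9058/8139 = 1.11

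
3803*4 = 15212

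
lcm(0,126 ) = 0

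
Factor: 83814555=3^1*5^1*11^1*353^1*1439^1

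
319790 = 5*63958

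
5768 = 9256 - 3488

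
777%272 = 233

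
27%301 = 27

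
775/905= 155/181 = 0.86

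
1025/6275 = 41/251 =0.16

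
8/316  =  2/79 = 0.03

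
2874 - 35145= -32271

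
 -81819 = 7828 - 89647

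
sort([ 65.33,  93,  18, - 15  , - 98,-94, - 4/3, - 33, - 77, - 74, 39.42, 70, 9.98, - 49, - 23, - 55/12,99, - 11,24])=[ - 98, - 94 , - 77, - 74, - 49,-33, - 23, - 15, - 11, - 55/12,-4/3,  9.98, 18, 24,39.42 , 65.33,70, 93, 99 ]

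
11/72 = 11/72 = 0.15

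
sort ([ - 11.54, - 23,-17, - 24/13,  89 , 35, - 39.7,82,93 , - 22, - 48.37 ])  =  [ -48.37, - 39.7,- 23,  -  22, - 17, - 11.54, - 24/13, 35,82,89, 93 ] 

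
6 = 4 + 2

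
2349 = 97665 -95316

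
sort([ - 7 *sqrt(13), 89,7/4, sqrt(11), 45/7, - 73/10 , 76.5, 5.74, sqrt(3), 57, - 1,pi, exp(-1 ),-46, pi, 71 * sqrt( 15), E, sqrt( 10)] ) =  [  -  46, - 7 * sqrt( 13), - 73/10,- 1, exp( - 1),sqrt( 3) , 7/4, E,pi , pi , sqrt ( 10 ), sqrt(11),5.74 , 45/7, 57,  76.5,89,71*sqrt( 15)]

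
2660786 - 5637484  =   - 2976698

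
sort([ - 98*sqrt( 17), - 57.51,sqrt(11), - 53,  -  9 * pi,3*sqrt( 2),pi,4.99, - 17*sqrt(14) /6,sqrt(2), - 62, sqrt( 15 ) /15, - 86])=[  -  98*sqrt ( 17), - 86, - 62, - 57.51,  -  53, - 9*pi,- 17*sqrt( 14) /6,sqrt( 15) /15, sqrt(2),pi, sqrt ( 11),  3*sqrt( 2), 4.99] 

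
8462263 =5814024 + 2648239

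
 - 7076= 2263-9339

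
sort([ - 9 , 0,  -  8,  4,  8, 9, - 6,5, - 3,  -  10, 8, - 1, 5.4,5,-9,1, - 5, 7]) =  [ -10, - 9,-9, - 8, - 6, - 5, - 3, - 1,0, 1, 4,5,5,5.4, 7,  8, 8,9 ] 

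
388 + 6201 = 6589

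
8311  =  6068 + 2243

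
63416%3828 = 2168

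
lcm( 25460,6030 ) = 229140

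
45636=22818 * 2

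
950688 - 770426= 180262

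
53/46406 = 53/46406 = 0.00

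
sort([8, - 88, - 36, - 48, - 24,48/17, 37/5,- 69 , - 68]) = [ - 88, - 69,-68,-48, - 36,-24, 48/17, 37/5,  8]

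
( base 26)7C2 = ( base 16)13b6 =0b1001110110110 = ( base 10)5046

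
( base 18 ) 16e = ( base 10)446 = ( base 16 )1BE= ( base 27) ge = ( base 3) 121112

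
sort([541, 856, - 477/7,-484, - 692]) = [ - 692, -484, - 477/7, 541,856] 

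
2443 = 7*349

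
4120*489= 2014680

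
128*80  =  10240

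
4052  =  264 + 3788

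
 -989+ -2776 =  - 3765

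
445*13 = 5785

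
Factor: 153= 3^2*17^1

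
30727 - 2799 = 27928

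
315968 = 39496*8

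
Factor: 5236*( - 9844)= - 2^4 * 7^1*11^1*17^1*23^1  *  107^1 = - 51543184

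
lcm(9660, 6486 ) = 454020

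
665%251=163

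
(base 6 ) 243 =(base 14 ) 71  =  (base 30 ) 39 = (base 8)143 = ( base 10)99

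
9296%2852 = 740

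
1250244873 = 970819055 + 279425818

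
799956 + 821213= 1621169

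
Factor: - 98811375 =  - 3^1 * 5^3 *13^1*20269^1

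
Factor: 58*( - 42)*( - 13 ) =2^2*3^1*7^1 *13^1*29^1 = 31668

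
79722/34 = 39861/17 = 2344.76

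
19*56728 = 1077832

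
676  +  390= 1066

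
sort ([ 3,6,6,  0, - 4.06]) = [ - 4.06,0, 3, 6, 6 ]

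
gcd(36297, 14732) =1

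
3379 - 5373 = - 1994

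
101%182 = 101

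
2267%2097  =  170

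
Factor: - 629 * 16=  - 2^4*17^1*37^1 = - 10064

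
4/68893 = 4/68893 = 0.00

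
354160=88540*4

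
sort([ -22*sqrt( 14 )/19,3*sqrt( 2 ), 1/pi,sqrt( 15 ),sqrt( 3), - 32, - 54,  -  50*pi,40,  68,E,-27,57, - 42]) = [ - 50*pi, - 54, -42, - 32,-27, - 22*sqrt(14)/19,1/pi, sqrt(3),E  ,  sqrt(15 ),3*sqrt (2),40,57, 68] 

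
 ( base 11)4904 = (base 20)G0H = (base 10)6417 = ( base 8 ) 14421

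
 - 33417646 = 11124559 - 44542205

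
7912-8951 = - 1039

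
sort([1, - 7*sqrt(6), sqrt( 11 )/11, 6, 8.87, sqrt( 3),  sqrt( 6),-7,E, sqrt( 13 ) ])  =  [ - 7 * sqrt( 6), - 7,sqrt( 11 )/11,  1, sqrt(3), sqrt(6), E, sqrt(13 ), 6,  8.87]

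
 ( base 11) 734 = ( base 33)QQ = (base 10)884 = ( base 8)1564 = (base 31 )sg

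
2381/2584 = 2381/2584 = 0.92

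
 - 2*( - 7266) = 14532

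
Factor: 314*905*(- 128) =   -  2^8*5^1*157^1*181^1 = - 36373760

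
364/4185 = 364/4185  =  0.09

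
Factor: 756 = 2^2*3^3*7^1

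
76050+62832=138882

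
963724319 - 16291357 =947432962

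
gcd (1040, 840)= 40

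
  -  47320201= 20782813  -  68103014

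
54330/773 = 54330/773=70.28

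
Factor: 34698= 2^1 * 3^1*5783^1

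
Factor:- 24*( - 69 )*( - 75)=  - 124200=- 2^3 *3^3 * 5^2*23^1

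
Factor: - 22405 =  - 5^1*4481^1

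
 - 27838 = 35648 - 63486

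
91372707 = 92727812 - 1355105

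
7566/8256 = 1261/1376 = 0.92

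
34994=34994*1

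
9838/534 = 18  +  113/267 = 18.42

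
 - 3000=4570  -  7570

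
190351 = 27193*7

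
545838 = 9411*58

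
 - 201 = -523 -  - 322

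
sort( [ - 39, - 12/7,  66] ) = [ - 39, - 12/7 , 66]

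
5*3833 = 19165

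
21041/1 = 21041 = 21041.00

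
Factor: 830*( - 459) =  - 2^1* 3^3*5^1*17^1*83^1 = - 380970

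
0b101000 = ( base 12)34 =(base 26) 1E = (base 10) 40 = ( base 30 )1A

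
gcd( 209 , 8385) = 1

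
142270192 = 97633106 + 44637086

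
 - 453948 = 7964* ( - 57) 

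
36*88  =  3168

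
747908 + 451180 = 1199088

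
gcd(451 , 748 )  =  11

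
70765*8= 566120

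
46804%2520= 1444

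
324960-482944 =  - 157984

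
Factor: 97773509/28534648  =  2^(-3 )*3566831^(-1 )*97773509^1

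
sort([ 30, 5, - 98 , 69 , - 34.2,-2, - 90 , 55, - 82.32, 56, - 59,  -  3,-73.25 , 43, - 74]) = [ - 98 , - 90, - 82.32, - 74, - 73.25, - 59, - 34.2, - 3, - 2,  5, 30, 43, 55, 56, 69 ] 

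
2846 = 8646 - 5800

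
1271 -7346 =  - 6075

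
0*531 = 0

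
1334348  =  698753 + 635595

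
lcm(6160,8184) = 572880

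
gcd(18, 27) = 9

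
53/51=1 + 2/51 = 1.04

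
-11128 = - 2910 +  - 8218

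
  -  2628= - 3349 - -721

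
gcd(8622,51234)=6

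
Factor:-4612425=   -  3^1 * 5^2*89^1 * 691^1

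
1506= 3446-1940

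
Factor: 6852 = 2^2*3^1* 571^1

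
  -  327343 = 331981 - 659324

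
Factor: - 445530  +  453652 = 8122 = 2^1 * 31^1*131^1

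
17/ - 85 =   -  1 + 4/5 = -  0.20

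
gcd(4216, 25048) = 248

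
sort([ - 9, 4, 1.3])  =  [  -  9,  1.3, 4] 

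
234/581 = 234/581 = 0.40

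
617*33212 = 20491804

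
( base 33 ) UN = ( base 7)2645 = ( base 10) 1013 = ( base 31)11L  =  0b1111110101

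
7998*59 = 471882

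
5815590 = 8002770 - 2187180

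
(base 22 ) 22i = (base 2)10000000110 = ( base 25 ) 1g5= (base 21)271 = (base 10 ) 1030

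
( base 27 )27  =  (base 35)1q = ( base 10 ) 61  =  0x3D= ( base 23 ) 2F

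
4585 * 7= 32095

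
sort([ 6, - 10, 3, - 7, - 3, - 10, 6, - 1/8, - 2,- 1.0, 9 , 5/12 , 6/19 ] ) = [ - 10,  -  10, - 7 , - 3, - 2, - 1.0, - 1/8,  6/19, 5/12,  3,  6, 6,  9 ] 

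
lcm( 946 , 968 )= 41624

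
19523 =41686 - 22163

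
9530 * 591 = 5632230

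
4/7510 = 2/3755 = 0.00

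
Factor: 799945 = 5^1*139^1* 1151^1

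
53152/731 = 53152/731 = 72.71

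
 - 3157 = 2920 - 6077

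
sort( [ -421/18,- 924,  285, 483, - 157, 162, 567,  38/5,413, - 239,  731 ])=[  -  924,- 239, - 157,-421/18 , 38/5,162,285,  413, 483,  567, 731 ] 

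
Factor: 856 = 2^3*107^1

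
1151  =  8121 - 6970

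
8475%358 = 241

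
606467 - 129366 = 477101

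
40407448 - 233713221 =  - 193305773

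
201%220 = 201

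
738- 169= 569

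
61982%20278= 1148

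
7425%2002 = 1419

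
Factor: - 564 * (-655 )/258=2^1*5^1*43^(-1)*47^1 * 131^1 = 61570/43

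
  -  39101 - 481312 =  - 520413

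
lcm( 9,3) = 9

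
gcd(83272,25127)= 1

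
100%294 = 100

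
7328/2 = 3664 = 3664.00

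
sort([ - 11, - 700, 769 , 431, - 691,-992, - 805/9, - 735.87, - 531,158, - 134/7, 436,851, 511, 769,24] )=[  -  992, - 735.87, - 700 ,-691,  -  531, - 805/9, - 134/7, - 11,24,  158,  431, 436, 511, 769,769, 851] 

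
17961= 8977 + 8984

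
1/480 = 1/480 = 0.00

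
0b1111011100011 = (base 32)7n3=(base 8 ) 17343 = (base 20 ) JF7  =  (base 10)7907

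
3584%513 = 506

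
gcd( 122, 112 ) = 2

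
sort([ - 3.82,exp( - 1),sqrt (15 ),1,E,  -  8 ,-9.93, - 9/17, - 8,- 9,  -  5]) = [-9.93,  -  9,-8 ,  -  8, -5, - 3.82, - 9/17,exp( - 1), 1,E, sqrt ( 15)]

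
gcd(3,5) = 1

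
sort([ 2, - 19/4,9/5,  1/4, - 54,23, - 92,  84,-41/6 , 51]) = [ - 92, - 54,-41/6, - 19/4,1/4, 9/5, 2, 23,51 , 84 ]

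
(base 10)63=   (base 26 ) 2B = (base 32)1v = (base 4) 333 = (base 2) 111111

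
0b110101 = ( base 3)1222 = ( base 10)53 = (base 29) 1o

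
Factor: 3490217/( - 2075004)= - 2^( - 2) * 3^( - 3) * 19213^( - 1 ) *3490217^1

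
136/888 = 17/111 = 0.15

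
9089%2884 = 437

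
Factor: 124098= 2^1*3^1 * 13^1*37^1*43^1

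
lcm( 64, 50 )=1600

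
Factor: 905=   5^1*181^1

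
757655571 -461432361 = 296223210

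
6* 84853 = 509118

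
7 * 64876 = 454132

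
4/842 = 2/421 = 0.00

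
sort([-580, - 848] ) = [  -  848 , - 580]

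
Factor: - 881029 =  - 881029^1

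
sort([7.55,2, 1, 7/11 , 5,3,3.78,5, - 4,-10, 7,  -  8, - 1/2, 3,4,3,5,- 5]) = [-10,-8,-5, -4,-1/2 , 7/11, 1, 2,  3, 3, 3,  3.78, 4, 5, 5 , 5, 7, 7.55]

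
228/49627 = 228/49627 = 0.00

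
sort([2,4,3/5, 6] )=[ 3/5,2, 4, 6] 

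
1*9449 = 9449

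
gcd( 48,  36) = 12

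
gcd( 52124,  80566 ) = 2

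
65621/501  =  130  +  491/501 = 130.98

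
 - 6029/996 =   -  7 + 943/996 = - 6.05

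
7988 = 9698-1710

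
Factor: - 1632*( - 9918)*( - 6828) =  - 2^8 * 3^4*17^1*19^1 * 29^1*569^1 = -110519209728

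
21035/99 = 212 + 47/99 = 212.47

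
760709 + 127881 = 888590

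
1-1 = 0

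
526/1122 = 263/561 = 0.47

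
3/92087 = 3/92087 = 0.00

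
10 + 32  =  42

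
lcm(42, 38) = 798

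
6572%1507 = 544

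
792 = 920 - 128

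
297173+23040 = 320213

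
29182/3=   29182/3 = 9727.33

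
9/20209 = 9/20209 = 0.00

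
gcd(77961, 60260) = 1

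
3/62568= 1/20856= 0.00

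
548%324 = 224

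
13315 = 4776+8539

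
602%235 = 132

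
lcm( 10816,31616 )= 411008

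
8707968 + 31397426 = 40105394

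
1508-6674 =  - 5166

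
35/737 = 35/737 = 0.05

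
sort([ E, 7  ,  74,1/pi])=[ 1/pi, E, 7,74]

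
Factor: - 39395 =-5^1 * 7879^1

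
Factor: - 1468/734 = -2^1= - 2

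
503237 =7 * 71891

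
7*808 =5656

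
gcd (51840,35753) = 1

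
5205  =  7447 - 2242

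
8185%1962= 337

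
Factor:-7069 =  - 7069^1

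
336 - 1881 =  - 1545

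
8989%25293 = 8989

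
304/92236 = 76/23059 = 0.00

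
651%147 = 63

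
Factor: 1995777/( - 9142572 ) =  -665259/3047524= -2^(-2)*3^1*7^1*19^( - 1)*79^1*401^1*40099^( - 1)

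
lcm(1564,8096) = 137632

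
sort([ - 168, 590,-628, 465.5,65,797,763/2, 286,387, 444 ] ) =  [ - 628,- 168,65 , 286, 763/2,387, 444, 465.5,590,797]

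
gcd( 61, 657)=1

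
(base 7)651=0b101001010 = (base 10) 330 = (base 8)512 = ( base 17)127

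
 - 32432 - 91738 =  - 124170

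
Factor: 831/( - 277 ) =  - 3^1 = -  3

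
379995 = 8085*47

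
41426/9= 4602 + 8/9 = 4602.89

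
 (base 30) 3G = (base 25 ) 46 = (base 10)106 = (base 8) 152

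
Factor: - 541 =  - 541^1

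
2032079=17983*113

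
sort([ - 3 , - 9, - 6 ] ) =[-9, - 6,  -  3]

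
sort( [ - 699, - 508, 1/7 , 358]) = [ - 699, - 508, 1/7,358]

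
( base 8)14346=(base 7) 24404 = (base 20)FIE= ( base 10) 6374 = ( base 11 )4875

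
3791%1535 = 721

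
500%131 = 107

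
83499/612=136 + 89/204 = 136.44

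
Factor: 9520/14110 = 2^3*7^1*83^(- 1 ) = 56/83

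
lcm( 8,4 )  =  8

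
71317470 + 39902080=111219550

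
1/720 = 1/720  =  0.00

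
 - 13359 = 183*(-73 )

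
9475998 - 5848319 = 3627679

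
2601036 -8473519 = -5872483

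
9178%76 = 58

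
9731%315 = 281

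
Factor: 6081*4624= 28118544 = 2^4 *3^1 * 17^2*2027^1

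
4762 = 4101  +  661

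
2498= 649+1849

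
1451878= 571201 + 880677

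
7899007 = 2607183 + 5291824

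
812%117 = 110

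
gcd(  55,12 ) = 1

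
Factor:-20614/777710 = -5^( - 1) *11^1 * 83^(-1)=-11/415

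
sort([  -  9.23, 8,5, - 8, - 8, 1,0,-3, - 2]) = [ - 9.23, -8, -8,  -  3,  -  2, 0, 1,5,8] 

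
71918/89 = 808+ 6/89 = 808.07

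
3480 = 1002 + 2478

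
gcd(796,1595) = 1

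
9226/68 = 135 + 23/34 = 135.68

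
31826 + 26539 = 58365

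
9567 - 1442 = 8125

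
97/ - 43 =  - 97/43 = - 2.26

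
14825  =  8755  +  6070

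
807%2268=807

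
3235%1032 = 139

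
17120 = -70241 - -87361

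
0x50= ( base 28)2o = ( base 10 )80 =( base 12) 68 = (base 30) 2k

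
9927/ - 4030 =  - 3 + 2163/4030 = - 2.46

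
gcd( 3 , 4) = 1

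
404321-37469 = 366852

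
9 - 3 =6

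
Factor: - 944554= -2^1*13^1* 17^1*2137^1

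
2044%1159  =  885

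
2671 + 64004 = 66675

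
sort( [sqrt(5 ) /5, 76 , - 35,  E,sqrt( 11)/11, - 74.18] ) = [ - 74.18,  -  35,sqrt( 11)/11,sqrt(5 )/5,E,76 ]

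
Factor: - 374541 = -3^1*124847^1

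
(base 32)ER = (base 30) fp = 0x1DB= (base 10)475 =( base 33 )ED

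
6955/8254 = 6955/8254 = 0.84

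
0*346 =0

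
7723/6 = 1287+1/6 = 1287.17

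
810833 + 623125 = 1433958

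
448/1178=224/589 = 0.38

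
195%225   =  195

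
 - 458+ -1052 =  - 1510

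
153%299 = 153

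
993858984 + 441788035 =1435647019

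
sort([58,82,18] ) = [18, 58,  82]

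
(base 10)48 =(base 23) 22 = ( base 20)28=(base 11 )44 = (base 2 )110000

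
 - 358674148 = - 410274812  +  51600664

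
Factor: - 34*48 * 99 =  - 161568 = - 2^5*3^3*11^1*17^1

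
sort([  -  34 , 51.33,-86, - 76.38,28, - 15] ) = [-86 , - 76.38, - 34, - 15, 28, 51.33]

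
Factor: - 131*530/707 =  - 69430/707 = - 2^1*5^1*7^( - 1)*53^1*101^( - 1)*131^1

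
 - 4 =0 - 4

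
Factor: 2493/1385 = 9/5 = 3^2*5^( - 1 ) 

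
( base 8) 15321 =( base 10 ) 6865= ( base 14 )2705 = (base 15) 207a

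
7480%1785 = 340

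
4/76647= 4/76647 = 0.00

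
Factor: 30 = 2^1*3^1*5^1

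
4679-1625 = 3054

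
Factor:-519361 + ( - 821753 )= - 2^1*3^1*83^1*2693^1 = - 1341114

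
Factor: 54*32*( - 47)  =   - 2^6 * 3^3* 47^1 = -  81216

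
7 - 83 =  - 76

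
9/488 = 9/488 = 0.02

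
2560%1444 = 1116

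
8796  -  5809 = 2987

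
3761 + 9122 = 12883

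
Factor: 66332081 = 1663^1*39887^1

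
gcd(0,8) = 8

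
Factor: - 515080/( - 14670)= 316/9=2^2*3^( - 2)*79^1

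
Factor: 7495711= 7495711^1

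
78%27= 24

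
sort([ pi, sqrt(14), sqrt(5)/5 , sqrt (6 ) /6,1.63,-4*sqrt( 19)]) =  [ - 4 * sqrt( 19 ),sqrt (6)/6, sqrt(5 ) /5, 1.63 , pi,  sqrt(14) ] 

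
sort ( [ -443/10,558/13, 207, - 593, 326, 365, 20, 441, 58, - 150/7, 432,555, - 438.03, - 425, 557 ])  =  [ - 593, - 438.03, - 425, -443/10,-150/7,20,  558/13, 58, 207, 326, 365, 432, 441,555,557 ] 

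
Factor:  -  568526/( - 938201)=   2^1*7^1*11^(  -  1 )*19^(-1 )*67^ (  -  2) * 40609^1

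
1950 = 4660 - 2710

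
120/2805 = 8/187 = 0.04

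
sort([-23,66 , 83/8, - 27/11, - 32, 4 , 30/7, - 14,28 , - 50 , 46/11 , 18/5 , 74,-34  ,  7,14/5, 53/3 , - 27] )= [ - 50 , - 34, - 32, - 27,-23 , - 14, - 27/11,  14/5 , 18/5, 4, 46/11,30/7,7, 83/8,  53/3, 28,66, 74] 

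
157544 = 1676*94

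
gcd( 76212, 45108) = 36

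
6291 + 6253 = 12544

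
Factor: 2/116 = 2^( - 1 )*29^ ( - 1 ) = 1/58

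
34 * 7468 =253912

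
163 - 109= 54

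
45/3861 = 5/429 = 0.01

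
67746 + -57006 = 10740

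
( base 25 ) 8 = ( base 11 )8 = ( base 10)8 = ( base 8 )10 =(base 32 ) 8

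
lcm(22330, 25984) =1429120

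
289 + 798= 1087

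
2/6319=2/6319 = 0.00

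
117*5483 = 641511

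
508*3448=1751584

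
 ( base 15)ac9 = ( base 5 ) 34224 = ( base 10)2439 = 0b100110000111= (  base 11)1918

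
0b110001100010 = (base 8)6142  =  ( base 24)5C2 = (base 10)3170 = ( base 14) 1226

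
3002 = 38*79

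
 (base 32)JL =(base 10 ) 629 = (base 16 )275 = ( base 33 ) j2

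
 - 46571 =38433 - 85004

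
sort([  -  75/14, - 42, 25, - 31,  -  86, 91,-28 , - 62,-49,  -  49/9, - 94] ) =[-94 , - 86, - 62, - 49 , - 42, - 31 , - 28 , - 49/9, - 75/14, 25, 91]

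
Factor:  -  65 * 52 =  - 2^2 * 5^1 *13^2 = - 3380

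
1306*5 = 6530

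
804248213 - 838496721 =  -  34248508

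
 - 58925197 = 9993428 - 68918625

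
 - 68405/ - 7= 9772 + 1/7 = 9772.14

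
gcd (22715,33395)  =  5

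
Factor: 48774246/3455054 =24387123/1727527 = 3^1*1091^1*7451^1*1727527^( - 1) 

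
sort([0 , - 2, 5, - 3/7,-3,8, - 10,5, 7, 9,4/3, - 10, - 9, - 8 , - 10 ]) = [ - 10,-10,  -  10, - 9, - 8, - 3 , - 2, - 3/7, 0,4/3,5,5,7,  8,9]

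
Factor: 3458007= 3^2*7^1*131^1*419^1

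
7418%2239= 701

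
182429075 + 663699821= 846128896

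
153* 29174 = 4463622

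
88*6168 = 542784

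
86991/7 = 86991/7 =12427.29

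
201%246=201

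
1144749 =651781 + 492968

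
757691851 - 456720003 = 300971848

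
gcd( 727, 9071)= 1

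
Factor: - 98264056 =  - 2^3 *11^1*1116637^1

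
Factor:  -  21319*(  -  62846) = 2^1*7^1 * 67^2 * 21319^1 = 1339813874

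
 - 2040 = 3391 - 5431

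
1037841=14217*73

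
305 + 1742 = 2047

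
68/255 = 4/15 = 0.27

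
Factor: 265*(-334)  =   - 2^1*5^1 * 53^1*167^1 = - 88510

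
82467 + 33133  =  115600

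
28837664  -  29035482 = -197818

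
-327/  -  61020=109/20340 = 0.01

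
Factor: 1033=1033^1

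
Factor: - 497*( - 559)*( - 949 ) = - 7^1*13^2*43^1*71^1*73^1 = - 263654027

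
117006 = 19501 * 6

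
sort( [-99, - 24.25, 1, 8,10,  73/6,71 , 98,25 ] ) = [ - 99, - 24.25,  1,8,10,73/6, 25,71, 98]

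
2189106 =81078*27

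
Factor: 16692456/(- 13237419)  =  -2^3 * 11^1*  13^( - 1) * 53^1*131^( - 1)*1193^1*2591^ ( - 1)=   - 5564152/4412473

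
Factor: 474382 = 2^1*29^1*8179^1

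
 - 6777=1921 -8698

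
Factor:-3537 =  -3^3*131^1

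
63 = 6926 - 6863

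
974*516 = 502584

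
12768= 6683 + 6085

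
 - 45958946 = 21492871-67451817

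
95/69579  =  95/69579 = 0.00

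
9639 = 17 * 567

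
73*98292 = 7175316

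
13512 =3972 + 9540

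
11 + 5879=5890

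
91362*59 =5390358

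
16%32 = 16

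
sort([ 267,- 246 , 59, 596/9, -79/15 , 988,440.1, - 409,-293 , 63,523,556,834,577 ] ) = [- 409, - 293,-246, - 79/15,59, 63, 596/9,267, 440.1,523, 556,577, 834,988 ] 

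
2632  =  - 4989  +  7621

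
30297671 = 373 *81227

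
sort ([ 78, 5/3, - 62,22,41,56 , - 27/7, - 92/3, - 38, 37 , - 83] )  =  [ - 83, - 62, - 38, - 92/3, - 27/7, 5/3, 22,37 , 41, 56,78] 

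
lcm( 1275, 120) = 10200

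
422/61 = 422/61 = 6.92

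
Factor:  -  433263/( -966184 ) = 2^( - 3 )*3^1*23^( - 1)*59^ (  -  1)*89^( -1)*139^1*1039^1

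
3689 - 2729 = 960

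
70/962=35/481 = 0.07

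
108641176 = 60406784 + 48234392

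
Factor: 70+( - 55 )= 3^1*5^1 = 15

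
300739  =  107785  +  192954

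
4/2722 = 2/1361 = 0.00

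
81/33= 2 + 5/11 = 2.45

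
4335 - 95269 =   -  90934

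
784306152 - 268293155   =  516012997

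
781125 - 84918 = 696207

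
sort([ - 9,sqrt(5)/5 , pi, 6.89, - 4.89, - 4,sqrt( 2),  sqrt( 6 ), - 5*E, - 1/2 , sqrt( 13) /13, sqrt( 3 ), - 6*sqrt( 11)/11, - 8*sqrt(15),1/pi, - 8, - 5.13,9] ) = [-8*sqrt(15),  -  5*E, - 9, - 8,-5.13, -4.89, - 4, - 6*sqrt( 11)/11, - 1/2, sqrt ( 13 )/13,1/pi,sqrt(5 ) /5, sqrt( 2 ),sqrt(3 ),  sqrt( 6),pi,6.89, 9] 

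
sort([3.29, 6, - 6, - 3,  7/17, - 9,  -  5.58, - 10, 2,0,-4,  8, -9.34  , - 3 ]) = [ - 10 , - 9.34, - 9, - 6, - 5.58, - 4,-3,- 3,0,7/17, 2,3.29,6,8 ]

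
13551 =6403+7148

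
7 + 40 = 47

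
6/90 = 1/15 = 0.07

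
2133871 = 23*92777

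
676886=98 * 6907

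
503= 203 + 300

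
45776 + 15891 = 61667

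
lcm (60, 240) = 240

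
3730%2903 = 827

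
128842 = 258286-129444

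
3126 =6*521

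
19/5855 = 19/5855  =  0.00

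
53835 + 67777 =121612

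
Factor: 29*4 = 116 = 2^2*29^1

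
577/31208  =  577/31208 = 0.02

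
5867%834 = 29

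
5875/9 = 652 + 7/9 = 652.78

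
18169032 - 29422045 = -11253013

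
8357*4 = 33428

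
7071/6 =2357/2 = 1178.50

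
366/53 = 366/53 = 6.91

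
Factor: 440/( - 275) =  - 8/5 = - 2^3*5^( - 1) 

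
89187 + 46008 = 135195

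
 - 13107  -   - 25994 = 12887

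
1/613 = 1/613 = 0.00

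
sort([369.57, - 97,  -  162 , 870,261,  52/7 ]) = [ - 162 , -97,  52/7, 261, 369.57, 870 ]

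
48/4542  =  8/757 = 0.01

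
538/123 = 538/123 = 4.37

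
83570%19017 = 7502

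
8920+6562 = 15482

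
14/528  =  7/264 = 0.03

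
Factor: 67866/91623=2^1*7^( - 1)*4363^ ( - 1 )*11311^1 = 22622/30541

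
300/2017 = 300/2017 = 0.15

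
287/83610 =287/83610  =  0.00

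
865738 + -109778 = 755960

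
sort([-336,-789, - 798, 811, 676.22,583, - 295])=[ - 798, - 789,  -  336,-295, 583, 676.22,811]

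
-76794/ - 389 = 197+161/389 = 197.41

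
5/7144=5/7144 = 0.00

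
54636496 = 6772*8068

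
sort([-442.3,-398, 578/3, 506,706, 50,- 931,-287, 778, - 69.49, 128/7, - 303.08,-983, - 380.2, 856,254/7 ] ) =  [ - 983, - 931, - 442.3, - 398, - 380.2, - 303.08, - 287, - 69.49, 128/7, 254/7 , 50 , 578/3, 506, 706, 778, 856] 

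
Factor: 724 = 2^2*181^1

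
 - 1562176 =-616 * 2536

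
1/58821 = 1/58821 = 0.00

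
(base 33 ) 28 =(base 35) 24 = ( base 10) 74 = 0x4a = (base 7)134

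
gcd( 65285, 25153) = 1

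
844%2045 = 844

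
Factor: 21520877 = 7^1*47^1*65413^1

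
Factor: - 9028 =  - 2^2 * 37^1* 61^1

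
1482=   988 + 494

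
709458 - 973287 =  - 263829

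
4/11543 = 4/11543 = 0.00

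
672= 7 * 96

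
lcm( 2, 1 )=2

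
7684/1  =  7684=7684.00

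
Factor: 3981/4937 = 3^1*1327^1*4937^( - 1) 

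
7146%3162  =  822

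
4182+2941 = 7123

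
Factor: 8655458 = 2^1*7^2*88321^1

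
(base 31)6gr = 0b1100010010001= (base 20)FE9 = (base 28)80H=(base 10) 6289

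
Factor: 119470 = 2^1*5^1*13^1*919^1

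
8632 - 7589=1043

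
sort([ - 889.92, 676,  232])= [-889.92,232, 676]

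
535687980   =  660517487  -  124829507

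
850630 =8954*95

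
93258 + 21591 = 114849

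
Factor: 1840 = 2^4*5^1*23^1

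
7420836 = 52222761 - 44801925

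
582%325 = 257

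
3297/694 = 4+521/694 = 4.75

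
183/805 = 183/805 = 0.23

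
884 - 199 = 685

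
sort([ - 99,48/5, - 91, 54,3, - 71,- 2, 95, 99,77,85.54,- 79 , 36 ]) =[ - 99, -91 ,  -  79, - 71, - 2,3,48/5 , 36,54, 77,85.54,95,99]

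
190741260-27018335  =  163722925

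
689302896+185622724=874925620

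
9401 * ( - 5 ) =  - 47005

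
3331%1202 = 927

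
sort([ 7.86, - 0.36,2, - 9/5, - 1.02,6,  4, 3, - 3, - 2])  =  [- 3, - 2, - 9/5,  -  1.02, - 0.36, 2,3, 4, 6, 7.86]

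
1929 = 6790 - 4861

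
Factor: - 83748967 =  -83748967^1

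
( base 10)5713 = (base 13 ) 27a6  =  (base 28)781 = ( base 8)13121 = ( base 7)22441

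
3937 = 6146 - 2209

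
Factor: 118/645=2^1*3^( - 1)*5^( - 1)*43^( - 1 )*59^1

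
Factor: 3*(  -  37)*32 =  - 3552=- 2^5*3^1 *37^1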